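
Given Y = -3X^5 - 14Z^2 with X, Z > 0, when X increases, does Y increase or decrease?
Y decreases

Taking the partial derivative:
∂Y/∂X = -15X^4

∂Y/∂X = -15X^4 < 0 (assuming positive values)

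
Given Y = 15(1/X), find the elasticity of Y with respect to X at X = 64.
Elasticity = -1

Elasticity = (dY/dX) · (X/Y)

dY/dX = -15/X²
At X = 64: dY/dX = -15/4096, Y = 15/64

Elasticity = (-15/4096) · (64 / (15/64)) = -1

Interpretation: for a small percentage change in X, the percentage change in Y is approximately -1.00 times as large.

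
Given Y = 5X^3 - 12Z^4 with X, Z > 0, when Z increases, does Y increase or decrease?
Y decreases

Taking the partial derivative:
∂Y/∂Z = -48Z^3

∂Y/∂Z = -48Z^3 < 0 (assuming positive values)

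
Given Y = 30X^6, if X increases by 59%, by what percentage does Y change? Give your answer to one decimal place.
1515.8%

For Y = 30X^6:
If X → X(1 + 0.59)
Then Y → Y · (1 + 0.59)^6
     ≈ Y · 16.1578

Percentage change = ((1 + 0.59)^6 − 1) × 100% ≈ 1515.8%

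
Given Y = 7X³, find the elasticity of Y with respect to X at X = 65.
Elasticity = 3

Elasticity = (dY/dX) · (X/Y)

dY/dX = 21·X²
At X = 65: dY/dX = 88725, Y = 1922375

Elasticity = 88725 · (65 / 1922375) = 3

Interpretation: for a small percentage change in X, the percentage change in Y is approximately 3.00 times as large.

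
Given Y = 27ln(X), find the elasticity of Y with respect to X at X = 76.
Elasticity = 1/ln(76) ≈ 0.2309

Elasticity = (dY/dX) · (X/Y)

dY/dX = 27/X
At X = 76: dY/dX = 27/76, Y = 27·ln(76)

Elasticity = (27/76) · (76 / (27·ln(76))) = 1/ln(76) ≈ 0.2309

Interpretation: for a small percentage change in X, the percentage change in Y is approximately 0.23 times as large.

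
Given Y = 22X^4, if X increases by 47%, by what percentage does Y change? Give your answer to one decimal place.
366.9%

For Y = 22X^4:
If X → X(1 + 0.47)
Then Y → Y · (1 + 0.47)^4
     ≈ Y · 4.6695

Percentage change = ((1 + 0.47)^4 − 1) × 100% ≈ 366.9%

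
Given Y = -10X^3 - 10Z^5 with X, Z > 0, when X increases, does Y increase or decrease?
Y decreases

Taking the partial derivative:
∂Y/∂X = -30X^2

∂Y/∂X = -30X^2 < 0 (assuming positive values)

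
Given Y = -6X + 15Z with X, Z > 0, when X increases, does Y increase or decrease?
Y decreases

Taking the partial derivative:
∂Y/∂X = -6

∂Y/∂X = -6 < 0 (assuming positive values)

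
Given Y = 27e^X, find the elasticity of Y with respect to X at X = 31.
Elasticity = 31

Elasticity = (dY/dX) · (X/Y)

dY/dX = 27·e^X
At X = 31: dY/dX = 27·e^31, Y = 27·e^31

Elasticity = (27·e^31) · (31 / (27·e^31)) = 31

Interpretation: for a small percentage change in X, the percentage change in Y is approximately 31.00 times as large.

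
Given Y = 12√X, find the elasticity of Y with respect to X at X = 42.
Elasticity = 1/2

Elasticity = (dY/dX) · (X/Y)

dY/dX = 6/√X
At X = 42: dY/dX = √42/7, Y = 12·√42

Elasticity = (√42/7) · (42 / (12·√42)) = 1/2

Interpretation: for a small percentage change in X, the percentage change in Y is approximately 0.50 times as large.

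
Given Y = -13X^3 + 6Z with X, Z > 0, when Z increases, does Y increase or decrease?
Y increases

Taking the partial derivative:
∂Y/∂Z = 6

∂Y/∂Z = 6 > 0 (assuming positive values)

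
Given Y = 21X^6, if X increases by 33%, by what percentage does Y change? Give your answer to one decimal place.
453.5%

For Y = 21X^6:
If X → X(1 + 0.33)
Then Y → Y · (1 + 0.33)^6
     ≈ Y · 5.5349

Percentage change = ((1 + 0.33)^6 − 1) × 100% ≈ 453.5%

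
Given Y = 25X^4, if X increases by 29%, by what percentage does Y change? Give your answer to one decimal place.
176.9%

For Y = 25X^4:
If X → X(1 + 0.29)
Then Y → Y · (1 + 0.29)^4
     ≈ Y · 2.7692

Percentage change = ((1 + 0.29)^4 − 1) × 100% ≈ 176.9%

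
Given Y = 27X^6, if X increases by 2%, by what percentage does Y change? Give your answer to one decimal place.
12.6%

For Y = 27X^6:
If X → X(1 + 0.02)
Then Y → Y · (1 + 0.02)^6
     ≈ Y · 1.1262

Percentage change = ((1 + 0.02)^6 − 1) × 100% ≈ 12.6%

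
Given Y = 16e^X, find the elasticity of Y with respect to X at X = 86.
Elasticity = 86

Elasticity = (dY/dX) · (X/Y)

dY/dX = 16·e^X
At X = 86: dY/dX = 16·e^86, Y = 16·e^86

Elasticity = (16·e^86) · (86 / (16·e^86)) = 86

Interpretation: for a small percentage change in X, the percentage change in Y is approximately 86.00 times as large.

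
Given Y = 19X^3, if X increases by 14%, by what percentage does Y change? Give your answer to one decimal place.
48.2%

For Y = 19X^3:
If X → X(1 + 0.14)
Then Y → Y · (1 + 0.14)^3
     ≈ Y · 1.4815

Percentage change = ((1 + 0.14)^3 − 1) × 100% ≈ 48.2%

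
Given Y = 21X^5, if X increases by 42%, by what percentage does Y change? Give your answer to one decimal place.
477.4%

For Y = 21X^5:
If X → X(1 + 0.42)
Then Y → Y · (1 + 0.42)^5
     ≈ Y · 5.7735

Percentage change = ((1 + 0.42)^5 − 1) × 100% ≈ 477.4%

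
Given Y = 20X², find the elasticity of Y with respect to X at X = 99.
Elasticity = 2

Elasticity = (dY/dX) · (X/Y)

dY/dX = 40·X
At X = 99: dY/dX = 3960, Y = 196020

Elasticity = 3960 · (99 / 196020) = 2

Interpretation: for a small percentage change in X, the percentage change in Y is approximately 2.00 times as large.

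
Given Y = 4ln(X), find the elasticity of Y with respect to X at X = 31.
Elasticity = 1/ln(31) ≈ 0.2912

Elasticity = (dY/dX) · (X/Y)

dY/dX = 4/X
At X = 31: dY/dX = 4/31, Y = 4·ln(31)

Elasticity = (4/31) · (31 / (4·ln(31))) = 1/ln(31) ≈ 0.2912

Interpretation: for a small percentage change in X, the percentage change in Y is approximately 0.29 times as large.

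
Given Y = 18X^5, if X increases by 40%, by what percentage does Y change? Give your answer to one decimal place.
437.8%

For Y = 18X^5:
If X → X(1 + 0.4)
Then Y → Y · (1 + 0.4)^5
     ≈ Y · 5.3782

Percentage change = ((1 + 0.4)^5 − 1) × 100% ≈ 437.8%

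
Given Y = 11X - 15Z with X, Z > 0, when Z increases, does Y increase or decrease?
Y decreases

Taking the partial derivative:
∂Y/∂Z = -15

∂Y/∂Z = -15 < 0 (assuming positive values)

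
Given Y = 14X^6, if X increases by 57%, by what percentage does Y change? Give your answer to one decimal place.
1397.6%

For Y = 14X^6:
If X → X(1 + 0.57)
Then Y → Y · (1 + 0.57)^6
     ≈ Y · 14.9761

Percentage change = ((1 + 0.57)^6 − 1) × 100% ≈ 1397.6%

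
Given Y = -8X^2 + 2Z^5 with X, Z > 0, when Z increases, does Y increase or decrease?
Y increases

Taking the partial derivative:
∂Y/∂Z = 10Z^4

∂Y/∂Z = 10Z^4 > 0 (assuming positive values)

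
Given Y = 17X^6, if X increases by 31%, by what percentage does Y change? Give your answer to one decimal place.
405.4%

For Y = 17X^6:
If X → X(1 + 0.31)
Then Y → Y · (1 + 0.31)^6
     ≈ Y · 5.0539

Percentage change = ((1 + 0.31)^6 − 1) × 100% ≈ 405.4%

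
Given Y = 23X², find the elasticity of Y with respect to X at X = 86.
Elasticity = 2

Elasticity = (dY/dX) · (X/Y)

dY/dX = 46·X
At X = 86: dY/dX = 3956, Y = 170108

Elasticity = 3956 · (86 / 170108) = 2

Interpretation: for a small percentage change in X, the percentage change in Y is approximately 2.00 times as large.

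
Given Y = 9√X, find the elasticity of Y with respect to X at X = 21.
Elasticity = 1/2

Elasticity = (dY/dX) · (X/Y)

dY/dX = 9/(2·√X)
At X = 21: dY/dX = 3·√21/14, Y = 9·√21

Elasticity = (3·√21/14) · (21 / (9·√21)) = 1/2

Interpretation: for a small percentage change in X, the percentage change in Y is approximately 0.50 times as large.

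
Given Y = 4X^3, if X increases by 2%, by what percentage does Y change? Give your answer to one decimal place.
6.1%

For Y = 4X^3:
If X → X(1 + 0.02)
Then Y → Y · (1 + 0.02)^3
     ≈ Y · 1.0612

Percentage change = ((1 + 0.02)^3 − 1) × 100% ≈ 6.1%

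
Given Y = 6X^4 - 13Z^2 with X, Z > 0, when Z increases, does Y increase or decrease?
Y decreases

Taking the partial derivative:
∂Y/∂Z = -26Z

∂Y/∂Z = -26Z < 0 (assuming positive values)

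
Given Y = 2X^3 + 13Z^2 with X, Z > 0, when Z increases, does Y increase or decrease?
Y increases

Taking the partial derivative:
∂Y/∂Z = 26Z

∂Y/∂Z = 26Z > 0 (assuming positive values)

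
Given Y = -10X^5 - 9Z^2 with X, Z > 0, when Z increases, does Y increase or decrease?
Y decreases

Taking the partial derivative:
∂Y/∂Z = -18Z

∂Y/∂Z = -18Z < 0 (assuming positive values)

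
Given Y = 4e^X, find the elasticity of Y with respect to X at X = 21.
Elasticity = 21

Elasticity = (dY/dX) · (X/Y)

dY/dX = 4·e^X
At X = 21: dY/dX = 4·e^21, Y = 4·e^21

Elasticity = (4·e^21) · (21 / (4·e^21)) = 21

Interpretation: for a small percentage change in X, the percentage change in Y is approximately 21.00 times as large.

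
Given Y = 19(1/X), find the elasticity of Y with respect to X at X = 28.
Elasticity = -1

Elasticity = (dY/dX) · (X/Y)

dY/dX = -19/X²
At X = 28: dY/dX = -19/784, Y = 19/28

Elasticity = (-19/784) · (28 / (19/28)) = -1

Interpretation: for a small percentage change in X, the percentage change in Y is approximately -1.00 times as large.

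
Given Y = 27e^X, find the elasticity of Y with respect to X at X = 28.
Elasticity = 28

Elasticity = (dY/dX) · (X/Y)

dY/dX = 27·e^X
At X = 28: dY/dX = 27·e^28, Y = 27·e^28

Elasticity = (27·e^28) · (28 / (27·e^28)) = 28

Interpretation: for a small percentage change in X, the percentage change in Y is approximately 28.00 times as large.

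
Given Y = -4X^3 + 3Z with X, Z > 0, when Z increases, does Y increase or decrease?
Y increases

Taking the partial derivative:
∂Y/∂Z = 3

∂Y/∂Z = 3 > 0 (assuming positive values)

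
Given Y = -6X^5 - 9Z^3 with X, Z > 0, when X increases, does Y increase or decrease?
Y decreases

Taking the partial derivative:
∂Y/∂X = -30X^4

∂Y/∂X = -30X^4 < 0 (assuming positive values)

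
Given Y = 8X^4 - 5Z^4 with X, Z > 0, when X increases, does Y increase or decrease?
Y increases

Taking the partial derivative:
∂Y/∂X = 32X^3

∂Y/∂X = 32X^3 > 0 (assuming positive values)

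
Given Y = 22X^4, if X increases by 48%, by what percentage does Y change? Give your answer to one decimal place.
379.8%

For Y = 22X^4:
If X → X(1 + 0.48)
Then Y → Y · (1 + 0.48)^4
     ≈ Y · 4.7979

Percentage change = ((1 + 0.48)^4 − 1) × 100% ≈ 379.8%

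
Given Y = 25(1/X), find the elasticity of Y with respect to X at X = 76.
Elasticity = -1

Elasticity = (dY/dX) · (X/Y)

dY/dX = -25/X²
At X = 76: dY/dX = -25/5776, Y = 25/76

Elasticity = (-25/5776) · (76 / (25/76)) = -1

Interpretation: for a small percentage change in X, the percentage change in Y is approximately -1.00 times as large.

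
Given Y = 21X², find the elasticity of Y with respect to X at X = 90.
Elasticity = 2

Elasticity = (dY/dX) · (X/Y)

dY/dX = 42·X
At X = 90: dY/dX = 3780, Y = 170100

Elasticity = 3780 · (90 / 170100) = 2

Interpretation: for a small percentage change in X, the percentage change in Y is approximately 2.00 times as large.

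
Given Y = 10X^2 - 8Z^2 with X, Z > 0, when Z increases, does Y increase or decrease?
Y decreases

Taking the partial derivative:
∂Y/∂Z = -16Z

∂Y/∂Z = -16Z < 0 (assuming positive values)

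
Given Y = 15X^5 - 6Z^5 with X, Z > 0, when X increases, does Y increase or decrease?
Y increases

Taking the partial derivative:
∂Y/∂X = 75X^4

∂Y/∂X = 75X^4 > 0 (assuming positive values)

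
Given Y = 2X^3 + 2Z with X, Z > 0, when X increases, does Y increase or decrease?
Y increases

Taking the partial derivative:
∂Y/∂X = 6X^2

∂Y/∂X = 6X^2 > 0 (assuming positive values)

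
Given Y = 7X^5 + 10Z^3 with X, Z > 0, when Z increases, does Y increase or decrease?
Y increases

Taking the partial derivative:
∂Y/∂Z = 30Z^2

∂Y/∂Z = 30Z^2 > 0 (assuming positive values)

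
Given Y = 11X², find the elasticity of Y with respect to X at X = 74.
Elasticity = 2

Elasticity = (dY/dX) · (X/Y)

dY/dX = 22·X
At X = 74: dY/dX = 1628, Y = 60236

Elasticity = 1628 · (74 / 60236) = 2

Interpretation: for a small percentage change in X, the percentage change in Y is approximately 2.00 times as large.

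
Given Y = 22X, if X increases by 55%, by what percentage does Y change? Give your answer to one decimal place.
55.0%

For Y = 22X:
If X → X(1 + 0.55)
Then Y → Y · (1 + 0.55)^1
     = Y · 1.5500

Percentage change = ((1 + 0.55)^1 − 1) × 100% = 55.0%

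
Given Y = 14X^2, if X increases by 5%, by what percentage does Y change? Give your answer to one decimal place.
10.3%

For Y = 14X^2:
If X → X(1 + 0.05)
Then Y → Y · (1 + 0.05)^2
     = Y · 1.1025

Percentage change = ((1 + 0.05)^2 − 1) × 100% ≈ 10.3%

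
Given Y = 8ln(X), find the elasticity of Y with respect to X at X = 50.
Elasticity = 1/ln(50) ≈ 0.2556

Elasticity = (dY/dX) · (X/Y)

dY/dX = 8/X
At X = 50: dY/dX = 4/25, Y = 8·ln(50)

Elasticity = (4/25) · (50 / (8·ln(50))) = 1/ln(50) ≈ 0.2556

Interpretation: for a small percentage change in X, the percentage change in Y is approximately 0.26 times as large.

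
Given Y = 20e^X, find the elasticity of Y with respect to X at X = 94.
Elasticity = 94

Elasticity = (dY/dX) · (X/Y)

dY/dX = 20·e^X
At X = 94: dY/dX = 20·e^94, Y = 20·e^94

Elasticity = (20·e^94) · (94 / (20·e^94)) = 94

Interpretation: for a small percentage change in X, the percentage change in Y is approximately 94.00 times as large.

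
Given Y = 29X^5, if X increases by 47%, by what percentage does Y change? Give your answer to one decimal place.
586.4%

For Y = 29X^5:
If X → X(1 + 0.47)
Then Y → Y · (1 + 0.47)^5
     ≈ Y · 6.8641

Percentage change = ((1 + 0.47)^5 − 1) × 100% ≈ 586.4%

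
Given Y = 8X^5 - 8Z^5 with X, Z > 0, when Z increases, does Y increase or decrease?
Y decreases

Taking the partial derivative:
∂Y/∂Z = -40Z^4

∂Y/∂Z = -40Z^4 < 0 (assuming positive values)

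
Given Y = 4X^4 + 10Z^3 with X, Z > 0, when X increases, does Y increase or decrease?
Y increases

Taking the partial derivative:
∂Y/∂X = 16X^3

∂Y/∂X = 16X^3 > 0 (assuming positive values)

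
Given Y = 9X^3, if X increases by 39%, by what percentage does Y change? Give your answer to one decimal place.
168.6%

For Y = 9X^3:
If X → X(1 + 0.39)
Then Y → Y · (1 + 0.39)^3
     ≈ Y · 2.6856

Percentage change = ((1 + 0.39)^3 − 1) × 100% ≈ 168.6%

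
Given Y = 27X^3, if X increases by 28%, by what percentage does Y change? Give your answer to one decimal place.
109.7%

For Y = 27X^3:
If X → X(1 + 0.28)
Then Y → Y · (1 + 0.28)^3
     ≈ Y · 2.0972

Percentage change = ((1 + 0.28)^3 − 1) × 100% ≈ 109.7%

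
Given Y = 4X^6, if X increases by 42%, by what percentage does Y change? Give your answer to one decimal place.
719.8%

For Y = 4X^6:
If X → X(1 + 0.42)
Then Y → Y · (1 + 0.42)^6
     ≈ Y · 8.1984

Percentage change = ((1 + 0.42)^6 − 1) × 100% ≈ 719.8%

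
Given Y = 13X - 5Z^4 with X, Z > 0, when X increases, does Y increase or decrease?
Y increases

Taking the partial derivative:
∂Y/∂X = 13

∂Y/∂X = 13 > 0 (assuming positive values)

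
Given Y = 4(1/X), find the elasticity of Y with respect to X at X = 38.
Elasticity = -1

Elasticity = (dY/dX) · (X/Y)

dY/dX = -4/X²
At X = 38: dY/dX = -1/361, Y = 2/19

Elasticity = (-1/361) · (38 / (2/19)) = -1

Interpretation: for a small percentage change in X, the percentage change in Y is approximately -1.00 times as large.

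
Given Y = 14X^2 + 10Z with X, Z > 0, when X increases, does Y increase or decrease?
Y increases

Taking the partial derivative:
∂Y/∂X = 28X

∂Y/∂X = 28X > 0 (assuming positive values)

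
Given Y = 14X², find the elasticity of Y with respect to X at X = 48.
Elasticity = 2

Elasticity = (dY/dX) · (X/Y)

dY/dX = 28·X
At X = 48: dY/dX = 1344, Y = 32256

Elasticity = 1344 · (48 / 32256) = 2

Interpretation: for a small percentage change in X, the percentage change in Y is approximately 2.00 times as large.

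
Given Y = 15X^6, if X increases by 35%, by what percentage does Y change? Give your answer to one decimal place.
505.3%

For Y = 15X^6:
If X → X(1 + 0.35)
Then Y → Y · (1 + 0.35)^6
     ≈ Y · 6.0534

Percentage change = ((1 + 0.35)^6 − 1) × 100% ≈ 505.3%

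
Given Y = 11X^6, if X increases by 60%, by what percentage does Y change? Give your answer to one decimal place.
1577.7%

For Y = 11X^6:
If X → X(1 + 0.6)
Then Y → Y · (1 + 0.6)^6
     ≈ Y · 16.7772

Percentage change = ((1 + 0.6)^6 − 1) × 100% ≈ 1577.7%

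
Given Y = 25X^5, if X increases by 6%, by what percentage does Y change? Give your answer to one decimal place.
33.8%

For Y = 25X^5:
If X → X(1 + 0.06)
Then Y → Y · (1 + 0.06)^5
     ≈ Y · 1.3382

Percentage change = ((1 + 0.06)^5 − 1) × 100% ≈ 33.8%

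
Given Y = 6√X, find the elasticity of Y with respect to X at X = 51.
Elasticity = 1/2

Elasticity = (dY/dX) · (X/Y)

dY/dX = 3/√X
At X = 51: dY/dX = √51/17, Y = 6·√51

Elasticity = (√51/17) · (51 / (6·√51)) = 1/2

Interpretation: for a small percentage change in X, the percentage change in Y is approximately 0.50 times as large.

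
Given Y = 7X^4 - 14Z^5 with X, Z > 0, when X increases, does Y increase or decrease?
Y increases

Taking the partial derivative:
∂Y/∂X = 28X^3

∂Y/∂X = 28X^3 > 0 (assuming positive values)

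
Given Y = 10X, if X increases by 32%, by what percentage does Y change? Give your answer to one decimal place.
32.0%

For Y = 10X:
If X → X(1 + 0.32)
Then Y → Y · (1 + 0.32)^1
     = Y · 1.3200

Percentage change = ((1 + 0.32)^1 − 1) × 100% = 32.0%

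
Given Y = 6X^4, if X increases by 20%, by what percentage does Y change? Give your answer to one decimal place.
107.4%

For Y = 6X^4:
If X → X(1 + 0.2)
Then Y → Y · (1 + 0.2)^4
     = Y · 2.0736

Percentage change = ((1 + 0.2)^4 − 1) × 100% ≈ 107.4%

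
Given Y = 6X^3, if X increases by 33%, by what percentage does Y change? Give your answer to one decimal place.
135.3%

For Y = 6X^3:
If X → X(1 + 0.33)
Then Y → Y · (1 + 0.33)^3
     ≈ Y · 2.3526

Percentage change = ((1 + 0.33)^3 − 1) × 100% ≈ 135.3%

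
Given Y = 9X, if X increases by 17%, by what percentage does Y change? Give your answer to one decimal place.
17.0%

For Y = 9X:
If X → X(1 + 0.17)
Then Y → Y · (1 + 0.17)^1
     = Y · 1.1700

Percentage change = ((1 + 0.17)^1 − 1) × 100% = 17.0%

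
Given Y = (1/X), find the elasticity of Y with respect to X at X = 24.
Elasticity = -1

Elasticity = (dY/dX) · (X/Y)

dY/dX = -1/X²
At X = 24: dY/dX = -1/576, Y = 1/24

Elasticity = (-1/576) · (24 / (1/24)) = -1

Interpretation: for a small percentage change in X, the percentage change in Y is approximately -1.00 times as large.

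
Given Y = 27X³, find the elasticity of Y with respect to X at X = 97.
Elasticity = 3

Elasticity = (dY/dX) · (X/Y)

dY/dX = 81·X²
At X = 97: dY/dX = 762129, Y = 24642171

Elasticity = 762129 · (97 / 24642171) = 3

Interpretation: for a small percentage change in X, the percentage change in Y is approximately 3.00 times as large.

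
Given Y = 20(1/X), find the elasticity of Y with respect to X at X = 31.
Elasticity = -1

Elasticity = (dY/dX) · (X/Y)

dY/dX = -20/X²
At X = 31: dY/dX = -20/961, Y = 20/31

Elasticity = (-20/961) · (31 / (20/31)) = -1

Interpretation: for a small percentage change in X, the percentage change in Y is approximately -1.00 times as large.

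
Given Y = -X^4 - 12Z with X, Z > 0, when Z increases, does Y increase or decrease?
Y decreases

Taking the partial derivative:
∂Y/∂Z = -12

∂Y/∂Z = -12 < 0 (assuming positive values)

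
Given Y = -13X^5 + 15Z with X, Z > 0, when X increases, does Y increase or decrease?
Y decreases

Taking the partial derivative:
∂Y/∂X = -65X^4

∂Y/∂X = -65X^4 < 0 (assuming positive values)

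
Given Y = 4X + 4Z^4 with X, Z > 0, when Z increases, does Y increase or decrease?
Y increases

Taking the partial derivative:
∂Y/∂Z = 16Z^3

∂Y/∂Z = 16Z^3 > 0 (assuming positive values)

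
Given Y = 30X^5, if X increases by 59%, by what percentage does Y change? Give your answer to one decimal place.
916.2%

For Y = 30X^5:
If X → X(1 + 0.59)
Then Y → Y · (1 + 0.59)^5
     ≈ Y · 10.1622

Percentage change = ((1 + 0.59)^5 − 1) × 100% ≈ 916.2%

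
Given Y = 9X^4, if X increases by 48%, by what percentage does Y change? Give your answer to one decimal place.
379.8%

For Y = 9X^4:
If X → X(1 + 0.48)
Then Y → Y · (1 + 0.48)^4
     ≈ Y · 4.7979

Percentage change = ((1 + 0.48)^4 − 1) × 100% ≈ 379.8%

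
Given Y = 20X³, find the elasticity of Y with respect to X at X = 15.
Elasticity = 3

Elasticity = (dY/dX) · (X/Y)

dY/dX = 60·X²
At X = 15: dY/dX = 13500, Y = 67500

Elasticity = 13500 · (15 / 67500) = 3

Interpretation: for a small percentage change in X, the percentage change in Y is approximately 3.00 times as large.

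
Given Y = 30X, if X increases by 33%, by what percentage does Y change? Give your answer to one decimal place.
33.0%

For Y = 30X:
If X → X(1 + 0.33)
Then Y → Y · (1 + 0.33)^1
     = Y · 1.3300

Percentage change = ((1 + 0.33)^1 − 1) × 100% = 33.0%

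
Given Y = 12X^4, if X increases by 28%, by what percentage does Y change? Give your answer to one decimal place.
168.4%

For Y = 12X^4:
If X → X(1 + 0.28)
Then Y → Y · (1 + 0.28)^4
     ≈ Y · 2.6844

Percentage change = ((1 + 0.28)^4 − 1) × 100% ≈ 168.4%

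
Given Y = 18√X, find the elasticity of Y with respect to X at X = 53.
Elasticity = 1/2

Elasticity = (dY/dX) · (X/Y)

dY/dX = 9/√X
At X = 53: dY/dX = 9·√53/53, Y = 18·√53

Elasticity = (9·√53/53) · (53 / (18·√53)) = 1/2

Interpretation: for a small percentage change in X, the percentage change in Y is approximately 0.50 times as large.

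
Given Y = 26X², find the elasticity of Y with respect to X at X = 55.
Elasticity = 2

Elasticity = (dY/dX) · (X/Y)

dY/dX = 52·X
At X = 55: dY/dX = 2860, Y = 78650

Elasticity = 2860 · (55 / 78650) = 2

Interpretation: for a small percentage change in X, the percentage change in Y is approximately 2.00 times as large.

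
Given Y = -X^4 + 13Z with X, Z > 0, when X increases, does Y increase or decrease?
Y decreases

Taking the partial derivative:
∂Y/∂X = -4X^3

∂Y/∂X = -4X^3 < 0 (assuming positive values)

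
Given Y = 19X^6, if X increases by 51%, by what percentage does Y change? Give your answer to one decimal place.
1085.4%

For Y = 19X^6:
If X → X(1 + 0.51)
Then Y → Y · (1 + 0.51)^6
     ≈ Y · 11.8539

Percentage change = ((1 + 0.51)^6 − 1) × 100% ≈ 1085.4%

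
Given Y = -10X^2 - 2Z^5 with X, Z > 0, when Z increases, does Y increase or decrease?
Y decreases

Taking the partial derivative:
∂Y/∂Z = -10Z^4

∂Y/∂Z = -10Z^4 < 0 (assuming positive values)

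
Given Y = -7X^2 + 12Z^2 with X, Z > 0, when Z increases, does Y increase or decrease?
Y increases

Taking the partial derivative:
∂Y/∂Z = 24Z

∂Y/∂Z = 24Z > 0 (assuming positive values)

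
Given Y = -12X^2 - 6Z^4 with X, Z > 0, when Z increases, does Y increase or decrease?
Y decreases

Taking the partial derivative:
∂Y/∂Z = -24Z^3

∂Y/∂Z = -24Z^3 < 0 (assuming positive values)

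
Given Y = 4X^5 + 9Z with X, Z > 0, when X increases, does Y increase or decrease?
Y increases

Taking the partial derivative:
∂Y/∂X = 20X^4

∂Y/∂X = 20X^4 > 0 (assuming positive values)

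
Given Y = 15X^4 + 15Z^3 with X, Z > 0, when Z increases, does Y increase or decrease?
Y increases

Taking the partial derivative:
∂Y/∂Z = 45Z^2

∂Y/∂Z = 45Z^2 > 0 (assuming positive values)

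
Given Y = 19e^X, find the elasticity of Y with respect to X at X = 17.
Elasticity = 17

Elasticity = (dY/dX) · (X/Y)

dY/dX = 19·e^X
At X = 17: dY/dX = 19·e^17, Y = 19·e^17

Elasticity = (19·e^17) · (17 / (19·e^17)) = 17

Interpretation: for a small percentage change in X, the percentage change in Y is approximately 17.00 times as large.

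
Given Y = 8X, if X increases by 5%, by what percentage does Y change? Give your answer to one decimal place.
5.0%

For Y = 8X:
If X → X(1 + 0.05)
Then Y → Y · (1 + 0.05)^1
     = Y · 1.0500

Percentage change = ((1 + 0.05)^1 − 1) × 100% = 5.0%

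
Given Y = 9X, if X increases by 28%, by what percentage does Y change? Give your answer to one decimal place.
28.0%

For Y = 9X:
If X → X(1 + 0.28)
Then Y → Y · (1 + 0.28)^1
     = Y · 1.2800

Percentage change = ((1 + 0.28)^1 − 1) × 100% = 28.0%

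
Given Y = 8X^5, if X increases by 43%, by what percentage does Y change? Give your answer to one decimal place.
498.0%

For Y = 8X^5:
If X → X(1 + 0.43)
Then Y → Y · (1 + 0.43)^5
     ≈ Y · 5.9797

Percentage change = ((1 + 0.43)^5 − 1) × 100% ≈ 498.0%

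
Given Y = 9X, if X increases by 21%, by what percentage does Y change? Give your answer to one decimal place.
21.0%

For Y = 9X:
If X → X(1 + 0.21)
Then Y → Y · (1 + 0.21)^1
     = Y · 1.2100

Percentage change = ((1 + 0.21)^1 − 1) × 100% = 21.0%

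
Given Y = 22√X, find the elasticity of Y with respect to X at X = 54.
Elasticity = 1/2

Elasticity = (dY/dX) · (X/Y)

dY/dX = 11/√X
At X = 54: dY/dX = 11·√6/18, Y = 66·√6

Elasticity = (11·√6/18) · (54 / (66·√6)) = 1/2

Interpretation: for a small percentage change in X, the percentage change in Y is approximately 0.50 times as large.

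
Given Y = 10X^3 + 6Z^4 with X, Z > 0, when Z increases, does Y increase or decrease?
Y increases

Taking the partial derivative:
∂Y/∂Z = 24Z^3

∂Y/∂Z = 24Z^3 > 0 (assuming positive values)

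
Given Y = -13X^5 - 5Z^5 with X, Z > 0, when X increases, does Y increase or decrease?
Y decreases

Taking the partial derivative:
∂Y/∂X = -65X^4

∂Y/∂X = -65X^4 < 0 (assuming positive values)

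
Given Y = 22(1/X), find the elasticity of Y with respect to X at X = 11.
Elasticity = -1

Elasticity = (dY/dX) · (X/Y)

dY/dX = -22/X²
At X = 11: dY/dX = -2/11, Y = 2

Elasticity = (-2/11) · (11 / 2) = -1

Interpretation: for a small percentage change in X, the percentage change in Y is approximately -1.00 times as large.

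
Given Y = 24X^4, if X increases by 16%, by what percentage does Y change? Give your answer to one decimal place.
81.1%

For Y = 24X^4:
If X → X(1 + 0.16)
Then Y → Y · (1 + 0.16)^4
     ≈ Y · 1.8106

Percentage change = ((1 + 0.16)^4 − 1) × 100% ≈ 81.1%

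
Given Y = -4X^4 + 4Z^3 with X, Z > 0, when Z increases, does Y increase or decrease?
Y increases

Taking the partial derivative:
∂Y/∂Z = 12Z^2

∂Y/∂Z = 12Z^2 > 0 (assuming positive values)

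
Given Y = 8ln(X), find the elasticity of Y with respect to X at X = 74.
Elasticity = 1/ln(74) ≈ 0.2323

Elasticity = (dY/dX) · (X/Y)

dY/dX = 8/X
At X = 74: dY/dX = 4/37, Y = 8·ln(74)

Elasticity = (4/37) · (74 / (8·ln(74))) = 1/ln(74) ≈ 0.2323

Interpretation: for a small percentage change in X, the percentage change in Y is approximately 0.23 times as large.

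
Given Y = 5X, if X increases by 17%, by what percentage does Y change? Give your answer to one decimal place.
17.0%

For Y = 5X:
If X → X(1 + 0.17)
Then Y → Y · (1 + 0.17)^1
     = Y · 1.1700

Percentage change = ((1 + 0.17)^1 − 1) × 100% = 17.0%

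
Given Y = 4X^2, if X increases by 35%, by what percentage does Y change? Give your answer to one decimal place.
82.3%

For Y = 4X^2:
If X → X(1 + 0.35)
Then Y → Y · (1 + 0.35)^2
     = Y · 1.8225

Percentage change = ((1 + 0.35)^2 − 1) × 100% ≈ 82.3%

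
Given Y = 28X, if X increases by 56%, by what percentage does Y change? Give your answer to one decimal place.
56.0%

For Y = 28X:
If X → X(1 + 0.56)
Then Y → Y · (1 + 0.56)^1
     = Y · 1.5600

Percentage change = ((1 + 0.56)^1 − 1) × 100% = 56.0%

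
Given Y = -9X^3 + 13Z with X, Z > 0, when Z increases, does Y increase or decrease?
Y increases

Taking the partial derivative:
∂Y/∂Z = 13

∂Y/∂Z = 13 > 0 (assuming positive values)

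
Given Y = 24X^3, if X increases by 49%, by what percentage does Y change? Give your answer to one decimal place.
230.8%

For Y = 24X^3:
If X → X(1 + 0.49)
Then Y → Y · (1 + 0.49)^3
     ≈ Y · 3.3079

Percentage change = ((1 + 0.49)^3 − 1) × 100% ≈ 230.8%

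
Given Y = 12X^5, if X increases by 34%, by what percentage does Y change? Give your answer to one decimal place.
332.0%

For Y = 12X^5:
If X → X(1 + 0.34)
Then Y → Y · (1 + 0.34)^5
     ≈ Y · 4.3204

Percentage change = ((1 + 0.34)^5 − 1) × 100% ≈ 332.0%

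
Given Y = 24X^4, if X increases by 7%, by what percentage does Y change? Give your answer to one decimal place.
31.1%

For Y = 24X^4:
If X → X(1 + 0.07)
Then Y → Y · (1 + 0.07)^4
     ≈ Y · 1.3108

Percentage change = ((1 + 0.07)^4 − 1) × 100% ≈ 31.1%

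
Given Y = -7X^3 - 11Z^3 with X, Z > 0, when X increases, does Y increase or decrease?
Y decreases

Taking the partial derivative:
∂Y/∂X = -21X^2

∂Y/∂X = -21X^2 < 0 (assuming positive values)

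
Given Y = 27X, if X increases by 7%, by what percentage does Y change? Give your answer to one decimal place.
7.0%

For Y = 27X:
If X → X(1 + 0.07)
Then Y → Y · (1 + 0.07)^1
     = Y · 1.0700

Percentage change = ((1 + 0.07)^1 − 1) × 100% = 7.0%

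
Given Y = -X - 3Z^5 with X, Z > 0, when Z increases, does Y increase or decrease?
Y decreases

Taking the partial derivative:
∂Y/∂Z = -15Z^4

∂Y/∂Z = -15Z^4 < 0 (assuming positive values)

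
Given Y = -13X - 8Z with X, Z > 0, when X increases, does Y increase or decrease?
Y decreases

Taking the partial derivative:
∂Y/∂X = -13

∂Y/∂X = -13 < 0 (assuming positive values)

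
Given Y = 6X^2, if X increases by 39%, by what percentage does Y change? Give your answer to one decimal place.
93.2%

For Y = 6X^2:
If X → X(1 + 0.39)
Then Y → Y · (1 + 0.39)^2
     = Y · 1.9321

Percentage change = ((1 + 0.39)^2 − 1) × 100% ≈ 93.2%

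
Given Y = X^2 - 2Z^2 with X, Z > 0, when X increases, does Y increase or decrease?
Y increases

Taking the partial derivative:
∂Y/∂X = 2X

∂Y/∂X = 2X > 0 (assuming positive values)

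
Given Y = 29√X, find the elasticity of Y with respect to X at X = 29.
Elasticity = 1/2

Elasticity = (dY/dX) · (X/Y)

dY/dX = 29/(2·√X)
At X = 29: dY/dX = √29/2, Y = 29·√29

Elasticity = (√29/2) · (29 / (29·√29)) = 1/2

Interpretation: for a small percentage change in X, the percentage change in Y is approximately 0.50 times as large.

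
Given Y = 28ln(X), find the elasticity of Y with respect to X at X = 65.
Elasticity = 1/ln(65) ≈ 0.2396

Elasticity = (dY/dX) · (X/Y)

dY/dX = 28/X
At X = 65: dY/dX = 28/65, Y = 28·ln(65)

Elasticity = (28/65) · (65 / (28·ln(65))) = 1/ln(65) ≈ 0.2396

Interpretation: for a small percentage change in X, the percentage change in Y is approximately 0.24 times as large.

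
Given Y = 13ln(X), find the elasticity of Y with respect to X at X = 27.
Elasticity = 1/ln(27) ≈ 0.3034

Elasticity = (dY/dX) · (X/Y)

dY/dX = 13/X
At X = 27: dY/dX = 13/27, Y = 13·ln(27)

Elasticity = (13/27) · (27 / (13·ln(27))) = 1/ln(27) ≈ 0.3034

Interpretation: for a small percentage change in X, the percentage change in Y is approximately 0.30 times as large.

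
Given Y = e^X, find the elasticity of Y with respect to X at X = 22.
Elasticity = 22

Elasticity = (dY/dX) · (X/Y)

dY/dX = e^X
At X = 22: dY/dX = e^22, Y = e^22

Elasticity = (e^22) · (22 / (e^22)) = 22

Interpretation: for a small percentage change in X, the percentage change in Y is approximately 22.00 times as large.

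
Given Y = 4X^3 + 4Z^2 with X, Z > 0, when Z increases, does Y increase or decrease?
Y increases

Taking the partial derivative:
∂Y/∂Z = 8Z

∂Y/∂Z = 8Z > 0 (assuming positive values)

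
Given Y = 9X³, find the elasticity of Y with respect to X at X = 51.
Elasticity = 3

Elasticity = (dY/dX) · (X/Y)

dY/dX = 27·X²
At X = 51: dY/dX = 70227, Y = 1193859

Elasticity = 70227 · (51 / 1193859) = 3

Interpretation: for a small percentage change in X, the percentage change in Y is approximately 3.00 times as large.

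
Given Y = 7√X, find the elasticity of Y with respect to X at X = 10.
Elasticity = 1/2

Elasticity = (dY/dX) · (X/Y)

dY/dX = 7/(2·√X)
At X = 10: dY/dX = 7·√10/20, Y = 7·√10

Elasticity = (7·√10/20) · (10 / (7·√10)) = 1/2

Interpretation: for a small percentage change in X, the percentage change in Y is approximately 0.50 times as large.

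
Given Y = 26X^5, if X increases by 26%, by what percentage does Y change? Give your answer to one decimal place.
217.6%

For Y = 26X^5:
If X → X(1 + 0.26)
Then Y → Y · (1 + 0.26)^5
     ≈ Y · 3.1758

Percentage change = ((1 + 0.26)^5 − 1) × 100% ≈ 217.6%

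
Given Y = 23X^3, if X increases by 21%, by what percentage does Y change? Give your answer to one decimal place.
77.2%

For Y = 23X^3:
If X → X(1 + 0.21)
Then Y → Y · (1 + 0.21)^3
     ≈ Y · 1.7716

Percentage change = ((1 + 0.21)^3 − 1) × 100% ≈ 77.2%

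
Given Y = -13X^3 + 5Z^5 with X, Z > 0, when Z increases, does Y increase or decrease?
Y increases

Taking the partial derivative:
∂Y/∂Z = 25Z^4

∂Y/∂Z = 25Z^4 > 0 (assuming positive values)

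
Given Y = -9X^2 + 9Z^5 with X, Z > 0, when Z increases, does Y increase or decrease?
Y increases

Taking the partial derivative:
∂Y/∂Z = 45Z^4

∂Y/∂Z = 45Z^4 > 0 (assuming positive values)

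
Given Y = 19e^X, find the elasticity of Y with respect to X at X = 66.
Elasticity = 66

Elasticity = (dY/dX) · (X/Y)

dY/dX = 19·e^X
At X = 66: dY/dX = 19·e^66, Y = 19·e^66

Elasticity = (19·e^66) · (66 / (19·e^66)) = 66

Interpretation: for a small percentage change in X, the percentage change in Y is approximately 66.00 times as large.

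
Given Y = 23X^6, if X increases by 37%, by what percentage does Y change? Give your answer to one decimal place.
561.2%

For Y = 23X^6:
If X → X(1 + 0.37)
Then Y → Y · (1 + 0.37)^6
     ≈ Y · 6.6119

Percentage change = ((1 + 0.37)^6 − 1) × 100% ≈ 561.2%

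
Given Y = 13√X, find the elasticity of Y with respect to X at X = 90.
Elasticity = 1/2

Elasticity = (dY/dX) · (X/Y)

dY/dX = 13/(2·√X)
At X = 90: dY/dX = 13·√10/60, Y = 39·√10

Elasticity = (13·√10/60) · (90 / (39·√10)) = 1/2

Interpretation: for a small percentage change in X, the percentage change in Y is approximately 0.50 times as large.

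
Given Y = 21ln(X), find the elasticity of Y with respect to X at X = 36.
Elasticity = 1/ln(36) ≈ 0.2791

Elasticity = (dY/dX) · (X/Y)

dY/dX = 21/X
At X = 36: dY/dX = 7/12, Y = 21·ln(36)

Elasticity = (7/12) · (36 / (21·ln(36))) = 1/ln(36) ≈ 0.2791

Interpretation: for a small percentage change in X, the percentage change in Y is approximately 0.28 times as large.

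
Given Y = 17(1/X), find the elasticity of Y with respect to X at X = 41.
Elasticity = -1

Elasticity = (dY/dX) · (X/Y)

dY/dX = -17/X²
At X = 41: dY/dX = -17/1681, Y = 17/41

Elasticity = (-17/1681) · (41 / (17/41)) = -1

Interpretation: for a small percentage change in X, the percentage change in Y is approximately -1.00 times as large.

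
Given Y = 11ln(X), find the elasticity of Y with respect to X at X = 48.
Elasticity = 1/ln(48) ≈ 0.2583

Elasticity = (dY/dX) · (X/Y)

dY/dX = 11/X
At X = 48: dY/dX = 11/48, Y = 11·ln(48)

Elasticity = (11/48) · (48 / (11·ln(48))) = 1/ln(48) ≈ 0.2583

Interpretation: for a small percentage change in X, the percentage change in Y is approximately 0.26 times as large.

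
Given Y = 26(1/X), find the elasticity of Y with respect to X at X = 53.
Elasticity = -1

Elasticity = (dY/dX) · (X/Y)

dY/dX = -26/X²
At X = 53: dY/dX = -26/2809, Y = 26/53

Elasticity = (-26/2809) · (53 / (26/53)) = -1

Interpretation: for a small percentage change in X, the percentage change in Y is approximately -1.00 times as large.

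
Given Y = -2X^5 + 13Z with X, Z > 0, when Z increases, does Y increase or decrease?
Y increases

Taking the partial derivative:
∂Y/∂Z = 13

∂Y/∂Z = 13 > 0 (assuming positive values)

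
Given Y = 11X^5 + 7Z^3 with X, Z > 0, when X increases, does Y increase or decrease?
Y increases

Taking the partial derivative:
∂Y/∂X = 55X^4

∂Y/∂X = 55X^4 > 0 (assuming positive values)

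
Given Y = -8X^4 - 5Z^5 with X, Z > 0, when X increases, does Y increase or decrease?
Y decreases

Taking the partial derivative:
∂Y/∂X = -32X^3

∂Y/∂X = -32X^3 < 0 (assuming positive values)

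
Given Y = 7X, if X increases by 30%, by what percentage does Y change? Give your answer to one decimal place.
30.0%

For Y = 7X:
If X → X(1 + 0.3)
Then Y → Y · (1 + 0.3)^1
     = Y · 1.3000

Percentage change = ((1 + 0.3)^1 − 1) × 100% = 30.0%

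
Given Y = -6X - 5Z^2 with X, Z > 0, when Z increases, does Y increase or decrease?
Y decreases

Taking the partial derivative:
∂Y/∂Z = -10Z

∂Y/∂Z = -10Z < 0 (assuming positive values)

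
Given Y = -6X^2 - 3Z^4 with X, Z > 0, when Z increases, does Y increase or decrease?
Y decreases

Taking the partial derivative:
∂Y/∂Z = -12Z^3

∂Y/∂Z = -12Z^3 < 0 (assuming positive values)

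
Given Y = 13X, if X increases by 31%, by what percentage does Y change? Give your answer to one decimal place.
31.0%

For Y = 13X:
If X → X(1 + 0.31)
Then Y → Y · (1 + 0.31)^1
     = Y · 1.3100

Percentage change = ((1 + 0.31)^1 − 1) × 100% = 31.0%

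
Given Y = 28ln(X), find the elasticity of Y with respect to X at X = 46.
Elasticity = 1/ln(46) ≈ 0.2612

Elasticity = (dY/dX) · (X/Y)

dY/dX = 28/X
At X = 46: dY/dX = 14/23, Y = 28·ln(46)

Elasticity = (14/23) · (46 / (28·ln(46))) = 1/ln(46) ≈ 0.2612

Interpretation: for a small percentage change in X, the percentage change in Y is approximately 0.26 times as large.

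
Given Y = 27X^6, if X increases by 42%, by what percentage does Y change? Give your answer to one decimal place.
719.8%

For Y = 27X^6:
If X → X(1 + 0.42)
Then Y → Y · (1 + 0.42)^6
     ≈ Y · 8.1984

Percentage change = ((1 + 0.42)^6 − 1) × 100% ≈ 719.8%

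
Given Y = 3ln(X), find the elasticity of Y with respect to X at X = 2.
Elasticity = 1/ln(2) ≈ 1.4427

Elasticity = (dY/dX) · (X/Y)

dY/dX = 3/X
At X = 2: dY/dX = 3/2, Y = 3·ln(2)

Elasticity = (3/2) · (2 / (3·ln(2))) = 1/ln(2) ≈ 1.4427

Interpretation: for a small percentage change in X, the percentage change in Y is approximately 1.44 times as large.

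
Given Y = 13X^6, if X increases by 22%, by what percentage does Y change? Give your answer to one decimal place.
229.7%

For Y = 13X^6:
If X → X(1 + 0.22)
Then Y → Y · (1 + 0.22)^6
     ≈ Y · 3.2973

Percentage change = ((1 + 0.22)^6 − 1) × 100% ≈ 229.7%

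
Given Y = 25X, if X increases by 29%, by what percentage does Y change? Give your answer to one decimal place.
29.0%

For Y = 25X:
If X → X(1 + 0.29)
Then Y → Y · (1 + 0.29)^1
     = Y · 1.2900

Percentage change = ((1 + 0.29)^1 − 1) × 100% = 29.0%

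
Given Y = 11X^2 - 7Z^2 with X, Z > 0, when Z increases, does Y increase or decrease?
Y decreases

Taking the partial derivative:
∂Y/∂Z = -14Z

∂Y/∂Z = -14Z < 0 (assuming positive values)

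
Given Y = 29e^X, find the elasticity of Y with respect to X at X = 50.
Elasticity = 50

Elasticity = (dY/dX) · (X/Y)

dY/dX = 29·e^X
At X = 50: dY/dX = 29·e^50, Y = 29·e^50

Elasticity = (29·e^50) · (50 / (29·e^50)) = 50

Interpretation: for a small percentage change in X, the percentage change in Y is approximately 50.00 times as large.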